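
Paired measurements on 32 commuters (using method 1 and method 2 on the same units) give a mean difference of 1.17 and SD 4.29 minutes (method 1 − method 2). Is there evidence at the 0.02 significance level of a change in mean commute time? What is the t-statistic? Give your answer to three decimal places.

H0: μ_d = 0; H1: μ_d ≠ 0 (paired t-test on the differences, two-sided).
t = d̄/(s_d/√n) = 1.17/(4.29/√32) = 1.543
df = n − 1 = 31
Two-sided p-value ≈ 0.133
Since p ≈ 0.133 > α = 0.02, fail to reject H0; the evidence is not statistically significant.

1.543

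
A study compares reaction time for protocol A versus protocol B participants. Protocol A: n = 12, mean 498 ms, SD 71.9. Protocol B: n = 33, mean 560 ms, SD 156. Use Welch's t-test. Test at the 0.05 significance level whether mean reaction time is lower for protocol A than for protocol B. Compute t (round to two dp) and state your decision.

Let group 1 = protocol A, group 2 = protocol B. H0: μ_1 = μ_2; H1: μ_1 < μ_2 (Welch's two-sample t-test, left-tailed).
t = (x̄_1 − x̄_2)/√(s_1²/n_1 + s_2²/n_2) = (498 − 560)/√(71.9²/12 + 156²/33) = -1.81
Welch–Satterthwaite df ≈ 40.30
p-value = P(T ≤ -1.81) ≈ 0.0386
Since p ≈ 0.0386 < α = 0.05, reject H0; the evidence is statistically significant.

t = -1.81; reject H0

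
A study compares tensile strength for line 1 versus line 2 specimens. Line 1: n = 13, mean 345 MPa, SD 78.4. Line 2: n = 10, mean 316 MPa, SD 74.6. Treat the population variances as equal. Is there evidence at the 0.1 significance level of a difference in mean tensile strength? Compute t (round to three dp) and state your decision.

Let group 1 = line 1, group 2 = line 2. H0: μ_1 = μ_2; H1: μ_1 ≠ μ_2 (two-sample pooled-variance t-test, two-sided).
s_p² = [(13−1)·78.4² + (10−1)·74.6²]/(13+10−2) = 5897.39
t = (345 − 316)/√[5897.39·(1/13 + 1/10)] = 0.898
df = n₁ + n₂ − 2 = 21
Two-sided p-value ≈ 0.3795
Since p ≈ 0.3795 > α = 0.1, fail to reject H0; the data do not provide sufficient evidence against H0.

t = 0.898; fail to reject H0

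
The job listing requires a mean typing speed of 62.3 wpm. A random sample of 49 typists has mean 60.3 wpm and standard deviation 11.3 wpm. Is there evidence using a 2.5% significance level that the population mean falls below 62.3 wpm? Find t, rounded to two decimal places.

-1.24

H0: μ = 62.3; H1: μ < 62.3 (one-sample t-test, left-tailed).
t = (x̄ − μ₀)/(s/√n) = (60.3 − 62.3)/(11.3/√49) = -1.24
df = n − 1 = 48
p-value = P(T ≤ -1.24) ≈ 0.111
Since p ≈ 0.111 > α = 0.025, fail to reject H0; the evidence is not statistically significant.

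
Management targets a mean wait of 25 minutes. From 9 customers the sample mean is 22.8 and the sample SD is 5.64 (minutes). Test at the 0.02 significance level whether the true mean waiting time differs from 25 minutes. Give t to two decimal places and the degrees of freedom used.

t = -1.17, df = 8

H0: μ = 25; H1: μ ≠ 25 (one-sample t-test, two-sided).
t = (x̄ − μ₀)/(s/√n) = (22.8 − 25)/(5.64/√9) = -1.17
df = n − 1 = 8
Two-sided p-value ≈ 0.2756
Since p ≈ 0.2756 > α = 0.02, fail to reject H0; the data do not provide sufficient evidence against H0.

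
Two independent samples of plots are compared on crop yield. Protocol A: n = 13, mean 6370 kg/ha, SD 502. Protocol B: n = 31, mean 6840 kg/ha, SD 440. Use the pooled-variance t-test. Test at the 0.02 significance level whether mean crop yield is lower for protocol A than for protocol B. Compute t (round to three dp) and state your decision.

Let group 1 = protocol A, group 2 = protocol B. H0: μ_1 = μ_2; H1: μ_1 < μ_2 (two-sample pooled-variance t-test, left-tailed).
s_p² = [(13−1)·502² + (31−1)·440²]/(13+31−2) = 210287
t = (6370 − 6840)/√[210287·(1/13 + 1/31)] = -3.102
df = n₁ + n₂ − 2 = 42
p-value = P(T ≤ -3.102) ≈ 0.002
Since p ≈ 0.002 < α = 0.02, reject H0; the evidence is statistically significant.

t = -3.102; reject H0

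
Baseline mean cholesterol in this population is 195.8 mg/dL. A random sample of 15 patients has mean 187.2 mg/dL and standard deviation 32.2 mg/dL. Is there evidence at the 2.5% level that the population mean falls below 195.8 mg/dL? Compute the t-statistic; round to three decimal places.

H0: μ = 195.8; H1: μ < 195.8 (one-sample t-test, left-tailed).
t = (x̄ − μ₀)/(s/√n) = (187.2 − 195.8)/(32.2/√15) = -1.034
df = n − 1 = 14
p-value = P(T ≤ -1.034) ≈ 0.159
Since p ≈ 0.159 > α = 0.025, fail to reject H0; the evidence is not statistically significant.

-1.034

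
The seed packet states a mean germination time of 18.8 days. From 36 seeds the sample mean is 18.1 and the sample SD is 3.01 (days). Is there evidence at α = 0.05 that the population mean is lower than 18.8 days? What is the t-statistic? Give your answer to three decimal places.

-1.395

H0: μ = 18.8; H1: μ < 18.8 (one-sample t-test, left-tailed).
t = (x̄ − μ₀)/(s/√n) = (18.1 − 18.8)/(3.01/√36) = -1.395
df = n − 1 = 35
p-value = P(T ≤ -1.395) ≈ 0.0859
Since p ≈ 0.0859 > α = 0.05, fail to reject H0; the evidence is not statistically significant.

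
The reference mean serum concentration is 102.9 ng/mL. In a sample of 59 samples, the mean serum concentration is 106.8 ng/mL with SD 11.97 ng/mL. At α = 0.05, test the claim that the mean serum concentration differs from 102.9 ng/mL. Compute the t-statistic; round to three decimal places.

2.503

H0: μ = 102.9; H1: μ ≠ 102.9 (one-sample t-test, two-sided).
t = (x̄ − μ₀)/(s/√n) = (106.8 − 102.9)/(11.97/√59) = 2.503
df = n − 1 = 58
Two-sided p-value ≈ 0.0152
Since p ≈ 0.0152 < α = 0.05, reject H0; the data support H1.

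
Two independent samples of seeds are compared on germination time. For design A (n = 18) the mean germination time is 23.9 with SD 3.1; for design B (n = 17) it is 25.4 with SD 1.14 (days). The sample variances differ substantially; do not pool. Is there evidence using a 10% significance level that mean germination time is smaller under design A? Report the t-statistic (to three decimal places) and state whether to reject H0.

t = -1.920; reject H0

Let group 1 = design A, group 2 = design B. H0: μ_1 = μ_2; H1: μ_1 < μ_2 (Welch's two-sample t-test, left-tailed).
t = (x̄_1 − x̄_2)/√(s_1²/n_1 + s_2²/n_2) = (23.9 − 25.4)/√(3.1²/18 + 1.14²/17) = -1.920
Welch–Satterthwaite df ≈ 21.74
p-value = P(T ≤ -1.920) ≈ 0.0340
Since p ≈ 0.0340 < α = 0.1, reject H0; the evidence is statistically significant.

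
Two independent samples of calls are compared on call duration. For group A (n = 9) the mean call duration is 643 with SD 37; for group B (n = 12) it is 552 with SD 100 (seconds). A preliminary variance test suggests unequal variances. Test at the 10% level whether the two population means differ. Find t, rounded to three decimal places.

2.899

Let group 1 = group A, group 2 = group B. H0: μ_1 = μ_2; H1: μ_1 ≠ μ_2 (Welch's two-sample t-test, two-sided).
t = (x̄_1 − x̄_2)/√(s_1²/n_1 + s_2²/n_2) = (643 − 552)/√(37²/9 + 100²/12) = 2.899
Welch–Satterthwaite df ≈ 14.71
Two-sided p-value ≈ 0.0112
Since p ≈ 0.0112 < α = 0.1, reject H0; the evidence is statistically significant.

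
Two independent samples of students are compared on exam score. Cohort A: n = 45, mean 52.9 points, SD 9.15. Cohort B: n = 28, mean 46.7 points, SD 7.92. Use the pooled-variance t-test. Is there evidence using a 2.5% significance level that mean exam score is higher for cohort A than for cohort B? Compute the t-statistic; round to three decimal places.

2.960

Let group 1 = cohort A, group 2 = cohort B. H0: μ_1 = μ_2; H1: μ_1 > μ_2 (two-sample pooled-variance t-test, right-tailed).
s_p² = [(45−1)·9.15² + (28−1)·7.92²]/(45+28−2) = 75.7381
t = (52.9 − 46.7)/√[75.7381·(1/45 + 1/28)] = 2.960
df = n₁ + n₂ − 2 = 71
p-value = P(T ≥ 2.960) ≈ 0.0021
Since p ≈ 0.0021 < α = 0.025, reject H0; the evidence is statistically significant.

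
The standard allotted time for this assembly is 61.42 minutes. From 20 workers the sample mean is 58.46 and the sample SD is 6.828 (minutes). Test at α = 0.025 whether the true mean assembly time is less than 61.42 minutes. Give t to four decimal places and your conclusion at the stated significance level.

H0: μ = 61.42; H1: μ < 61.42 (one-sample t-test, left-tailed).
t = (x̄ − μ₀)/(s/√n) = (58.46 − 61.42)/(6.828/√20) = -1.9387
df = n − 1 = 19
p-value = P(T ≤ -1.9387) ≈ 0.034
Since p ≈ 0.034 > α = 0.025, fail to reject H0; the evidence is not statistically significant.

t = -1.9387; fail to reject H0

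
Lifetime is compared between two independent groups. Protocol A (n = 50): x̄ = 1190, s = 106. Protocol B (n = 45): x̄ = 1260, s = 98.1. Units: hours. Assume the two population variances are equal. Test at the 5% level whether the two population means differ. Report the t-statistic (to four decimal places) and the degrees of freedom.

t = -3.3288, df = 93

Let group 1 = protocol A, group 2 = protocol B. H0: μ_1 = μ_2; H1: μ_1 ≠ μ_2 (two-sample pooled-variance t-test, two-sided).
s_p² = [(50−1)·106² + (45−1)·98.1²]/(50+45−2) = 10473.1
t = (1190 − 1260)/√[10473.1·(1/50 + 1/45)] = -3.3288
df = n₁ + n₂ − 2 = 93
Two-sided p-value ≈ 0.001
Since p ≈ 0.001 < α = 0.05, reject H0; the evidence is statistically significant.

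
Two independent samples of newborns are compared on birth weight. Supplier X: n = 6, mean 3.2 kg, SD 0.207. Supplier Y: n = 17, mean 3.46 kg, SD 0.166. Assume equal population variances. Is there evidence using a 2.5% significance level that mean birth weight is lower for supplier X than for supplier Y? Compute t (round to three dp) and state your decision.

Let group 1 = supplier X, group 2 = supplier Y. H0: μ_1 = μ_2; H1: μ_1 < μ_2 (two-sample pooled-variance t-test, left-tailed).
s_p² = [(6−1)·0.207² + (17−1)·0.166²]/(6+17−2) = 0.0311972
t = (3.2 − 3.46)/√[0.0311972·(1/6 + 1/17)] = -3.100
df = n₁ + n₂ − 2 = 21
p-value = P(T ≤ -3.100) ≈ 0.0027
Since p ≈ 0.0027 < α = 0.025, reject H0; the evidence is statistically significant.

t = -3.100; reject H0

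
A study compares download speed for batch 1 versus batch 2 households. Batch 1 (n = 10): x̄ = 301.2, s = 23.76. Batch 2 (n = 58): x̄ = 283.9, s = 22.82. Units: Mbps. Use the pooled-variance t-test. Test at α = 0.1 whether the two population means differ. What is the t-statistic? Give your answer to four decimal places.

2.2015

Let group 1 = batch 1, group 2 = batch 2. H0: μ_1 = μ_2; H1: μ_1 ≠ μ_2 (two-sample pooled-variance t-test, two-sided).
s_p² = [(10−1)·23.76² + (58−1)·22.82²]/(10+58−2) = 526.723
t = (301.2 − 283.9)/√[526.723·(1/10 + 1/58)] = 2.2015
df = n₁ + n₂ − 2 = 66
Two-sided p-value ≈ 0.0312
Since p ≈ 0.0312 < α = 0.1, reject H0; the data support H1.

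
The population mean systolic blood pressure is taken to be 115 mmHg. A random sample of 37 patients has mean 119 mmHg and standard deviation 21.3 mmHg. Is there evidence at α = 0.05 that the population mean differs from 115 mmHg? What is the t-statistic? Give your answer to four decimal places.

1.1423

H0: μ = 115; H1: μ ≠ 115 (one-sample t-test, two-sided).
t = (x̄ − μ₀)/(s/√n) = (119 − 115)/(21.3/√37) = 1.1423
df = n − 1 = 36
Two-sided p-value ≈ 0.261
Since p ≈ 0.261 > α = 0.05, fail to reject H0; the data do not provide sufficient evidence against H0.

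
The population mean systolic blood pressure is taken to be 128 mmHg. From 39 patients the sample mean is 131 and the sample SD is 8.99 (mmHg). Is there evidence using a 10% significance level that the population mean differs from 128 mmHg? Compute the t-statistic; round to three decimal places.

2.084

H0: μ = 128; H1: μ ≠ 128 (one-sample t-test, two-sided).
t = (x̄ − μ₀)/(s/√n) = (131 − 128)/(8.99/√39) = 2.084
df = n − 1 = 38
Two-sided p-value ≈ 0.0439
Since p ≈ 0.0439 < α = 0.1, reject H0; the data support H1.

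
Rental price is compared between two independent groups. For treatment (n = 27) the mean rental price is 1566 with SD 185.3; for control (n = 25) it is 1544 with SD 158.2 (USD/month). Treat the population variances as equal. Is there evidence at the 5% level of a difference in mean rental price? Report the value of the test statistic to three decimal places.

Let group 1 = treatment, group 2 = control. H0: μ_1 = μ_2; H1: μ_1 ≠ μ_2 (two-sample pooled-variance t-test, two-sided).
s_p² = [(27−1)·185.3² + (25−1)·158.2²]/(27+25−2) = 29867.8
t = (1566 − 1544)/√[29867.8·(1/27 + 1/25)] = 0.459
df = n₁ + n₂ − 2 = 50
Two-sided p-value ≈ 0.6485
Since p ≈ 0.6485 > α = 0.05, fail to reject H0; the data do not provide sufficient evidence against H0.

0.459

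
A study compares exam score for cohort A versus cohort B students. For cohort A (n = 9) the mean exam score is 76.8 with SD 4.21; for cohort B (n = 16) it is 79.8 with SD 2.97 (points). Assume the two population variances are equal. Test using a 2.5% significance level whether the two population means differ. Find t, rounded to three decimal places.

Let group 1 = cohort A, group 2 = cohort B. H0: μ_1 = μ_2; H1: μ_1 ≠ μ_2 (two-sample pooled-variance t-test, two-sided).
s_p² = [(9−1)·4.21² + (16−1)·2.97²]/(9+16−2) = 11.9177
t = (76.8 − 79.8)/√[11.9177·(1/9 + 1/16)] = -2.086
df = n₁ + n₂ − 2 = 23
Two-sided p-value ≈ 0.0483
Since p ≈ 0.0483 > α = 0.025, fail to reject H0; the evidence is not statistically significant.

-2.086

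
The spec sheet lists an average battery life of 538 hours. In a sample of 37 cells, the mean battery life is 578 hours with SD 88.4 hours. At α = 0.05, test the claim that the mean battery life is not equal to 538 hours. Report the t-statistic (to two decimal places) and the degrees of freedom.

t = 2.75, df = 36

H0: μ = 538; H1: μ ≠ 538 (one-sample t-test, two-sided).
t = (x̄ − μ₀)/(s/√n) = (578 − 538)/(88.4/√37) = 2.75
df = n − 1 = 36
Two-sided p-value ≈ 0.0092
Since p ≈ 0.0092 < α = 0.05, reject H0; the evidence is statistically significant.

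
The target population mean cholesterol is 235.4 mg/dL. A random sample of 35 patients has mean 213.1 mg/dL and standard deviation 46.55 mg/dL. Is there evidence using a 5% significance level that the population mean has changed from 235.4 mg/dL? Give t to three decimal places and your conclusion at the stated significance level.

t = -2.834; reject H0

H0: μ = 235.4; H1: μ ≠ 235.4 (one-sample t-test, two-sided).
t = (x̄ − μ₀)/(s/√n) = (213.1 − 235.4)/(46.55/√35) = -2.834
df = n − 1 = 34
Two-sided p-value ≈ 0.0077
Since p ≈ 0.0077 < α = 0.05, reject H0; the evidence is statistically significant.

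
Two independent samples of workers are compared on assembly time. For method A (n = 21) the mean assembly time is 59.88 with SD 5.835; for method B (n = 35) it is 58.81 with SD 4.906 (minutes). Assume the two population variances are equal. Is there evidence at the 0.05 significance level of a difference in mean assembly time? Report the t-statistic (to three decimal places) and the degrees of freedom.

t = 0.736, df = 54

Let group 1 = method A, group 2 = method B. H0: μ_1 = μ_2; H1: μ_1 ≠ μ_2 (two-sample pooled-variance t-test, two-sided).
s_p² = [(21−1)·5.835² + (35−1)·4.906²]/(21+35−2) = 27.7645
t = (59.88 − 58.81)/√[27.7645·(1/21 + 1/35)] = 0.736
df = n₁ + n₂ − 2 = 54
Two-sided p-value ≈ 0.465
Since p ≈ 0.465 > α = 0.05, fail to reject H0; the evidence is not statistically significant.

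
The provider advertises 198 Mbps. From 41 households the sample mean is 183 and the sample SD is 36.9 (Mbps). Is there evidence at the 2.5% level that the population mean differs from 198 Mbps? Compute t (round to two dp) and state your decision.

H0: μ = 198; H1: μ ≠ 198 (one-sample t-test, two-sided).
t = (x̄ − μ₀)/(s/√n) = (183 − 198)/(36.9/√41) = -2.60
df = n − 1 = 40
Two-sided p-value ≈ 0.0129
Since p ≈ 0.0129 < α = 0.025, reject H0; the data support H1.

t = -2.60; reject H0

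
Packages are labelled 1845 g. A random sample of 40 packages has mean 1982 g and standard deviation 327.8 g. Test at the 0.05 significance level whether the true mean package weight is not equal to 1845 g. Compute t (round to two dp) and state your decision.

t = 2.64; reject H0

H0: μ = 1845; H1: μ ≠ 1845 (one-sample t-test, two-sided).
t = (x̄ − μ₀)/(s/√n) = (1982 − 1845)/(327.8/√40) = 2.64
df = n − 1 = 39
Two-sided p-value ≈ 0.012
Since p ≈ 0.012 < α = 0.05, reject H0; the evidence is statistically significant.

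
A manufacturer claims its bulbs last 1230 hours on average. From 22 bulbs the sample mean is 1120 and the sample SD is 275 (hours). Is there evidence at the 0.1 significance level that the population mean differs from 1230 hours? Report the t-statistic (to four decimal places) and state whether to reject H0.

H0: μ = 1230; H1: μ ≠ 1230 (one-sample t-test, two-sided).
t = (x̄ − μ₀)/(s/√n) = (1120 − 1230)/(275/√22) = -1.8762
df = n − 1 = 21
Two-sided p-value ≈ 0.075
Since p ≈ 0.075 < α = 0.1, reject H0; the evidence is statistically significant.

t = -1.8762; reject H0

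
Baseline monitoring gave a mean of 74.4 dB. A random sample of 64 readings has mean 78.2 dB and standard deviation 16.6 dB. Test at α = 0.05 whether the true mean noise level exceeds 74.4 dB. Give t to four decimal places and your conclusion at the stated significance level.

H0: μ = 74.4; H1: μ > 74.4 (one-sample t-test, right-tailed).
t = (x̄ − μ₀)/(s/√n) = (78.2 − 74.4)/(16.6/√64) = 1.8313
df = n − 1 = 63
p-value = P(T ≥ 1.8313) ≈ 0.0359
Since p ≈ 0.0359 < α = 0.05, reject H0; the data support H1.

t = 1.8313; reject H0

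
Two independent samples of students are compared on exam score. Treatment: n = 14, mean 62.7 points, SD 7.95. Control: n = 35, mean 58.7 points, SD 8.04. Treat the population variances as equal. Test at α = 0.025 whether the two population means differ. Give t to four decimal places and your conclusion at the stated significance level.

Let group 1 = treatment, group 2 = control. H0: μ_1 = μ_2; H1: μ_1 ≠ μ_2 (two-sample pooled-variance t-test, two-sided).
s_p² = [(14−1)·7.95² + (35−1)·8.04²]/(14+35−2) = 64.2436
t = (62.7 − 58.7)/√[64.2436·(1/14 + 1/35)] = 1.5781
df = n₁ + n₂ − 2 = 47
Two-sided p-value ≈ 0.121
Since p ≈ 0.121 > α = 0.025, fail to reject H0; the data do not provide sufficient evidence against H0.

t = 1.5781; fail to reject H0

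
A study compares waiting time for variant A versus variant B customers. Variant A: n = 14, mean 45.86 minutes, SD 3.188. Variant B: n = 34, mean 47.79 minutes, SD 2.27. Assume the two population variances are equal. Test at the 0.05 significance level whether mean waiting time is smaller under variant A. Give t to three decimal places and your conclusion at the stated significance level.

t = -2.371; reject H0

Let group 1 = variant A, group 2 = variant B. H0: μ_1 = μ_2; H1: μ_1 < μ_2 (two-sample pooled-variance t-test, left-tailed).
s_p² = [(14−1)·3.188² + (34−1)·2.27²]/(14+34−2) = 6.5689
t = (45.86 − 47.79)/√[6.5689·(1/14 + 1/34)] = -2.371
df = n₁ + n₂ − 2 = 46
p-value = P(T ≤ -2.371) ≈ 0.0110
Since p ≈ 0.0110 < α = 0.05, reject H0; the evidence is statistically significant.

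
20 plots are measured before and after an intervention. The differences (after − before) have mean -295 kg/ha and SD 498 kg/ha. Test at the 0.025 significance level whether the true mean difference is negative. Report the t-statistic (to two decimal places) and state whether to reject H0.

t = -2.65; reject H0

H0: μ_d = 0; H1: μ_d < 0 (paired t-test on the differences, left-tailed).
t = d̄/(s_d/√n) = -295/(498/√20) = -2.65
df = n − 1 = 19
p-value = P(T ≤ -2.65) ≈ 0.0079
Since p ≈ 0.0079 < α = 0.025, reject H0; the data support H1.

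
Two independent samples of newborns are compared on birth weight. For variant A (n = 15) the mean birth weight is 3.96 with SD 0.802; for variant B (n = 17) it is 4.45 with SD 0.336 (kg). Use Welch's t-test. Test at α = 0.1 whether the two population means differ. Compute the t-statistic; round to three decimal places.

Let group 1 = variant A, group 2 = variant B. H0: μ_1 = μ_2; H1: μ_1 ≠ μ_2 (Welch's two-sample t-test, two-sided).
t = (x̄_1 − x̄_2)/√(s_1²/n_1 + s_2²/n_2) = (3.96 − 4.45)/√(0.802²/15 + 0.336²/17) = -2.202
Welch–Satterthwaite df ≈ 18.29
Two-sided p-value ≈ 0.0407
Since p ≈ 0.0407 < α = 0.1, reject H0; the data support H1.

-2.202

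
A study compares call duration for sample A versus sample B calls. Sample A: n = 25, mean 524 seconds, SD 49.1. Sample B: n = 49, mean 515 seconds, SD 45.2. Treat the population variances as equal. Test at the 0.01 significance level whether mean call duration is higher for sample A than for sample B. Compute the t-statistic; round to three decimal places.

Let group 1 = sample A, group 2 = sample B. H0: μ_1 = μ_2; H1: μ_1 > μ_2 (two-sample pooled-variance t-test, right-tailed).
s_p² = [(25−1)·49.1² + (49−1)·45.2²]/(25+49−2) = 2165.63
t = (524 − 515)/√[2165.63·(1/25 + 1/49)] = 0.787
df = n₁ + n₂ − 2 = 72
p-value = P(T ≥ 0.787) ≈ 0.217
Since p ≈ 0.217 > α = 0.01, fail to reject H0; the data do not provide sufficient evidence against H0.

0.787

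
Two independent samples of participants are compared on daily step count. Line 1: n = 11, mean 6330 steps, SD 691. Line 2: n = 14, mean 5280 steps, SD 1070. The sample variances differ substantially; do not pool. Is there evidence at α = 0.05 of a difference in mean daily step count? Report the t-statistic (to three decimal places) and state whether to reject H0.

t = 2.968; reject H0

Let group 1 = line 1, group 2 = line 2. H0: μ_1 = μ_2; H1: μ_1 ≠ μ_2 (Welch's two-sample t-test, two-sided).
t = (x̄_1 − x̄_2)/√(s_1²/n_1 + s_2²/n_2) = (6330 − 5280)/√(691²/11 + 1070²/14) = 2.968
Welch–Satterthwaite df ≈ 22.30
Two-sided p-value ≈ 0.007
Since p ≈ 0.007 < α = 0.05, reject H0; the data support H1.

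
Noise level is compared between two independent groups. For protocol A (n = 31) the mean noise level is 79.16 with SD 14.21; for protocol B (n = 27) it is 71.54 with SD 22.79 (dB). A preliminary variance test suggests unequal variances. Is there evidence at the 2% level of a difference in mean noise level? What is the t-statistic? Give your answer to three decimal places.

1.502

Let group 1 = protocol A, group 2 = protocol B. H0: μ_1 = μ_2; H1: μ_1 ≠ μ_2 (Welch's two-sample t-test, two-sided).
t = (x̄_1 − x̄_2)/√(s_1²/n_1 + s_2²/n_2) = (79.16 − 71.54)/√(14.21²/31 + 22.79²/27) = 1.502
Welch–Satterthwaite df ≈ 42.38
Two-sided p-value ≈ 0.141
Since p ≈ 0.141 > α = 0.02, fail to reject H0; the data do not provide sufficient evidence against H0.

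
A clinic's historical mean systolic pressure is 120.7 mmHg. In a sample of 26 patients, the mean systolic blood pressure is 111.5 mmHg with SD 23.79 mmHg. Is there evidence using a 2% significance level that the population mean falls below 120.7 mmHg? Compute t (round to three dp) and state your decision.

H0: μ = 120.7; H1: μ < 120.7 (one-sample t-test, left-tailed).
t = (x̄ − μ₀)/(s/√n) = (111.5 − 120.7)/(23.79/√26) = -1.972
df = n − 1 = 25
p-value = P(T ≤ -1.972) ≈ 0.030
Since p ≈ 0.030 > α = 0.02, fail to reject H0; the data do not provide sufficient evidence against H0.

t = -1.972; fail to reject H0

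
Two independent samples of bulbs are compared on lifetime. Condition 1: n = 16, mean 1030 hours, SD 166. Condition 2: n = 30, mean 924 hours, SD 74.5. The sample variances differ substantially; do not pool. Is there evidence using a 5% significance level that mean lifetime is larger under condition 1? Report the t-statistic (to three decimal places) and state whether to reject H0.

Let group 1 = condition 1, group 2 = condition 2. H0: μ_1 = μ_2; H1: μ_1 > μ_2 (Welch's two-sample t-test, right-tailed).
t = (x̄_1 − x̄_2)/√(s_1²/n_1 + s_2²/n_2) = (1030 − 924)/√(166²/16 + 74.5²/30) = 2.427
Welch–Satterthwaite df ≈ 18.29
p-value = P(T ≥ 2.427) ≈ 0.0129
Since p ≈ 0.0129 < α = 0.05, reject H0; the data support H1.

t = 2.427; reject H0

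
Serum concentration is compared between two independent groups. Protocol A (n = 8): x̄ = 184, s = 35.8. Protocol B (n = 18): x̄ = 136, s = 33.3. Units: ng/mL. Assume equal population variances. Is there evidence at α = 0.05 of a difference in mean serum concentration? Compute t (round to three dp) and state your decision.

Let group 1 = protocol A, group 2 = protocol B. H0: μ_1 = μ_2; H1: μ_1 ≠ μ_2 (two-sample pooled-variance t-test, two-sided).
s_p² = [(8−1)·35.8² + (18−1)·33.3²]/(8+18−2) = 1159.28
t = (184 − 136)/√[1159.28·(1/8 + 1/18)] = 3.318
df = n₁ + n₂ − 2 = 24
Two-sided p-value ≈ 0.003
Since p ≈ 0.003 < α = 0.05, reject H0; the evidence is statistically significant.

t = 3.318; reject H0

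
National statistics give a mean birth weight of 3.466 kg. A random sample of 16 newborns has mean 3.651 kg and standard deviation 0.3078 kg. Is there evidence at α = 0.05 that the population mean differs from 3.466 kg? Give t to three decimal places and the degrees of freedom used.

t = 2.404, df = 15

H0: μ = 3.466; H1: μ ≠ 3.466 (one-sample t-test, two-sided).
t = (x̄ − μ₀)/(s/√n) = (3.651 − 3.466)/(0.3078/√16) = 2.404
df = n − 1 = 15
Two-sided p-value ≈ 0.0296
Since p ≈ 0.0296 < α = 0.05, reject H0; the evidence is statistically significant.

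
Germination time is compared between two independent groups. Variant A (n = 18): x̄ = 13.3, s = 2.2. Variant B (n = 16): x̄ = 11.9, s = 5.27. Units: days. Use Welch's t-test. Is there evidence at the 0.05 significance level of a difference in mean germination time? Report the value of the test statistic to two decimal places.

0.99

Let group 1 = variant A, group 2 = variant B. H0: μ_1 = μ_2; H1: μ_1 ≠ μ_2 (Welch's two-sample t-test, two-sided).
t = (x̄_1 − x̄_2)/√(s_1²/n_1 + s_2²/n_2) = (13.3 − 11.9)/√(2.2²/18 + 5.27²/16) = 0.99
Welch–Satterthwaite df ≈ 19.59
Two-sided p-value ≈ 0.3348
Since p ≈ 0.3348 > α = 0.05, fail to reject H0; the evidence is not statistically significant.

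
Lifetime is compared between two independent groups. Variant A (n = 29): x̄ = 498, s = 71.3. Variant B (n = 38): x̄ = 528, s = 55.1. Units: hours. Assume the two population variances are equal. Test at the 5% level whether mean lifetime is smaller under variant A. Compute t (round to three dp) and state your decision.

Let group 1 = variant A, group 2 = variant B. H0: μ_1 = μ_2; H1: μ_1 < μ_2 (two-sample pooled-variance t-test, left-tailed).
s_p² = [(29−1)·71.3² + (38−1)·55.1²]/(29+38−2) = 3918.09
t = (498 − 528)/√[3918.09·(1/29 + 1/38)] = -1.944
df = n₁ + n₂ − 2 = 65
p-value = P(T ≤ -1.944) ≈ 0.028
Since p ≈ 0.028 < α = 0.05, reject H0; the data support H1.

t = -1.944; reject H0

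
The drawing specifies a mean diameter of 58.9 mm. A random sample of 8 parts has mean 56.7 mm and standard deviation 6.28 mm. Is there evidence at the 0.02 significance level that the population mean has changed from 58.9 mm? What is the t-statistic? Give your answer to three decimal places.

H0: μ = 58.9; H1: μ ≠ 58.9 (one-sample t-test, two-sided).
t = (x̄ − μ₀)/(s/√n) = (56.7 − 58.9)/(6.28/√8) = -0.991
df = n − 1 = 7
Two-sided p-value ≈ 0.355
Since p ≈ 0.355 > α = 0.02, fail to reject H0; the data do not provide sufficient evidence against H0.

-0.991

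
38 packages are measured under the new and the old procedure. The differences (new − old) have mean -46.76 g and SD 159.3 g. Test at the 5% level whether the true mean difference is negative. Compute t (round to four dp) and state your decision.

H0: μ_d = 0; H1: μ_d < 0 (paired t-test on the differences, left-tailed).
t = d̄/(s_d/√n) = -46.76/(159.3/√38) = -1.8095
df = n − 1 = 37
p-value = P(T ≤ -1.8095) ≈ 0.0393
Since p ≈ 0.0393 < α = 0.05, reject H0; the data support H1.

t = -1.8095; reject H0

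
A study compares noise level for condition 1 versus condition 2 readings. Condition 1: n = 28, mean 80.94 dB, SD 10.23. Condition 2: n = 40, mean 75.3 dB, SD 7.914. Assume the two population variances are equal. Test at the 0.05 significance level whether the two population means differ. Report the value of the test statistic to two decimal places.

2.56

Let group 1 = condition 1, group 2 = condition 2. H0: μ_1 = μ_2; H1: μ_1 ≠ μ_2 (two-sample pooled-variance t-test, two-sided).
s_p² = [(28−1)·10.23² + (40−1)·7.914²]/(28+40−2) = 79.822
t = (80.94 − 75.3)/√[79.822·(1/28 + 1/40)] = 2.56
df = n₁ + n₂ − 2 = 66
Two-sided p-value ≈ 0.0127
Since p ≈ 0.0127 < α = 0.05, reject H0; the data support H1.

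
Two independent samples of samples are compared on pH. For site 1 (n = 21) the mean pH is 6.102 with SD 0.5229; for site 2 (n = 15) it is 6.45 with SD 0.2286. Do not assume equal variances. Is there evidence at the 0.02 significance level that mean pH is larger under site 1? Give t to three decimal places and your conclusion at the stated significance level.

t = -2.709; fail to reject H0

Let group 1 = site 1, group 2 = site 2. H0: μ_1 = μ_2; H1: μ_1 > μ_2 (Welch's two-sample t-test, right-tailed).
t = (x̄_1 − x̄_2)/√(s_1²/n_1 + s_2²/n_2) = (6.102 − 6.45)/√(0.5229²/21 + 0.2286²/15) = -2.709
Welch–Satterthwaite df ≈ 29.15
p-value = P(T ≥ -2.709) ≈ 0.9944
Since p ≈ 0.9944 > α = 0.02, fail to reject H0; the data do not provide sufficient evidence against H0.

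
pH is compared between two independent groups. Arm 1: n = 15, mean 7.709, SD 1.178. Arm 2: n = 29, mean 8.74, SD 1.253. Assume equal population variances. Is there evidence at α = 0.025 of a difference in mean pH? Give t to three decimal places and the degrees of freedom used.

t = -2.639, df = 42

Let group 1 = arm 1, group 2 = arm 2. H0: μ_1 = μ_2; H1: μ_1 ≠ μ_2 (two-sample pooled-variance t-test, two-sided).
s_p² = [(15−1)·1.178² + (29−1)·1.253²]/(15+29−2) = 1.50923
t = (7.709 − 8.74)/√[1.50923·(1/15 + 1/29)] = -2.639
df = n₁ + n₂ − 2 = 42
Two-sided p-value ≈ 0.012
Since p ≈ 0.012 < α = 0.025, reject H0; the data support H1.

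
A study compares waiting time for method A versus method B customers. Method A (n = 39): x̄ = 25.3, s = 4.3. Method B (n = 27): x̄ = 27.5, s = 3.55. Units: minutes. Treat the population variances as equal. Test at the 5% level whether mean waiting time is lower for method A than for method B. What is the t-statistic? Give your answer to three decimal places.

Let group 1 = method A, group 2 = method B. H0: μ_1 = μ_2; H1: μ_1 < μ_2 (two-sample pooled-variance t-test, left-tailed).
s_p² = [(39−1)·4.3² + (27−1)·3.55²]/(39+27−2) = 16.0982
t = (25.3 − 27.5)/√[16.0982·(1/39 + 1/27)] = -2.190
df = n₁ + n₂ − 2 = 64
p-value = P(T ≤ -2.190) ≈ 0.0161
Since p ≈ 0.0161 < α = 0.05, reject H0; the data support H1.

-2.190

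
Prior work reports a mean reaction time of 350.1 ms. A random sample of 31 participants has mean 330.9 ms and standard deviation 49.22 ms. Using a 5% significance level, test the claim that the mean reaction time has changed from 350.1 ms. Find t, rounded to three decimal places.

-2.172

H0: μ = 350.1; H1: μ ≠ 350.1 (one-sample t-test, two-sided).
t = (x̄ − μ₀)/(s/√n) = (330.9 − 350.1)/(49.22/√31) = -2.172
df = n − 1 = 30
Two-sided p-value ≈ 0.0379
Since p ≈ 0.0379 < α = 0.05, reject H0; the data support H1.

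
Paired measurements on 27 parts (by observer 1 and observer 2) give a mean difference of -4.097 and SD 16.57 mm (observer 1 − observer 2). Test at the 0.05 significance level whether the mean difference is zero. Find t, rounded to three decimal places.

H0: μ_d = 0; H1: μ_d ≠ 0 (paired t-test on the differences, two-sided).
t = d̄/(s_d/√n) = -4.097/(16.57/√27) = -1.285
df = n − 1 = 26
Two-sided p-value ≈ 0.210
Since p ≈ 0.210 > α = 0.05, fail to reject H0; the evidence is not statistically significant.

-1.285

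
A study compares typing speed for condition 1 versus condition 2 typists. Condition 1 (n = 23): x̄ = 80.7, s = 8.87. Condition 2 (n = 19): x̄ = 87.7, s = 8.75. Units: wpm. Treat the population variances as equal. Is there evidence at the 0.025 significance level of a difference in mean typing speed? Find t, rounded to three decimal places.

-2.561

Let group 1 = condition 1, group 2 = condition 2. H0: μ_1 = μ_2; H1: μ_1 ≠ μ_2 (two-sample pooled-variance t-test, two-sided).
s_p² = [(23−1)·8.87² + (19−1)·8.75²]/(23+19−2) = 77.7254
t = (80.7 − 87.7)/√[77.7254·(1/23 + 1/19)] = -2.561
df = n₁ + n₂ − 2 = 40
Two-sided p-value ≈ 0.014
Since p ≈ 0.014 < α = 0.025, reject H0; the evidence is statistically significant.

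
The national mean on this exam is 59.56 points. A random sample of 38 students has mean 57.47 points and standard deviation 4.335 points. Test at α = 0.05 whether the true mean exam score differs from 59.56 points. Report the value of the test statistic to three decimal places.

-2.972

H0: μ = 59.56; H1: μ ≠ 59.56 (one-sample t-test, two-sided).
t = (x̄ − μ₀)/(s/√n) = (57.47 − 59.56)/(4.335/√38) = -2.972
df = n − 1 = 37
Two-sided p-value ≈ 0.0052
Since p ≈ 0.0052 < α = 0.05, reject H0; the evidence is statistically significant.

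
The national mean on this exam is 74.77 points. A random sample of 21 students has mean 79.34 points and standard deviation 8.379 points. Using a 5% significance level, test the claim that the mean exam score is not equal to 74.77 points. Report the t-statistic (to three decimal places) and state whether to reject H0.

H0: μ = 74.77; H1: μ ≠ 74.77 (one-sample t-test, two-sided).
t = (x̄ − μ₀)/(s/√n) = (79.34 − 74.77)/(8.379/√21) = 2.499
df = n − 1 = 20
Two-sided p-value ≈ 0.021
Since p ≈ 0.021 < α = 0.05, reject H0; the evidence is statistically significant.

t = 2.499; reject H0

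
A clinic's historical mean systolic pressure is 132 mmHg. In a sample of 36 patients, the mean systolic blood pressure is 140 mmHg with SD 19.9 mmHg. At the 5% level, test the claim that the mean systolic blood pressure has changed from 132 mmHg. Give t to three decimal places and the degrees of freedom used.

t = 2.412, df = 35

H0: μ = 132; H1: μ ≠ 132 (one-sample t-test, two-sided).
t = (x̄ − μ₀)/(s/√n) = (140 − 132)/(19.9/√36) = 2.412
df = n − 1 = 35
Two-sided p-value ≈ 0.021
Since p ≈ 0.021 < α = 0.05, reject H0; the evidence is statistically significant.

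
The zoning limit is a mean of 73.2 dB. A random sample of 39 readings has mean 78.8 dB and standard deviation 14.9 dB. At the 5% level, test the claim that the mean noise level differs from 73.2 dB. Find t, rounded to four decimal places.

2.3471

H0: μ = 73.2; H1: μ ≠ 73.2 (one-sample t-test, two-sided).
t = (x̄ − μ₀)/(s/√n) = (78.8 − 73.2)/(14.9/√39) = 2.3471
df = n − 1 = 38
Two-sided p-value ≈ 0.024
Since p ≈ 0.024 < α = 0.05, reject H0; the evidence is statistically significant.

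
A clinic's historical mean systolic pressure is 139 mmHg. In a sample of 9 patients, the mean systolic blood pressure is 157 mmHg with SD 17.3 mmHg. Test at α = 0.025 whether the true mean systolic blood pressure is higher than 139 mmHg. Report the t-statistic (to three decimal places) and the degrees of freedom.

t = 3.121, df = 8

H0: μ = 139; H1: μ > 139 (one-sample t-test, right-tailed).
t = (x̄ − μ₀)/(s/√n) = (157 − 139)/(17.3/√9) = 3.121
df = n − 1 = 8
p-value = P(T ≥ 3.121) ≈ 0.007
Since p ≈ 0.007 < α = 0.025, reject H0; the evidence is statistically significant.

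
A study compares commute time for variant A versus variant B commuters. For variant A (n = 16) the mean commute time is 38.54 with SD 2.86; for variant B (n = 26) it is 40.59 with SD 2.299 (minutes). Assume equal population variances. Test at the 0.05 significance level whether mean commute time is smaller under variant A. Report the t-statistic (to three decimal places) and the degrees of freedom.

Let group 1 = variant A, group 2 = variant B. H0: μ_1 = μ_2; H1: μ_1 < μ_2 (two-sample pooled-variance t-test, left-tailed).
s_p² = [(16−1)·2.86² + (26−1)·2.299²]/(16+26−2) = 6.37073
t = (38.54 − 40.59)/√[6.37073·(1/16 + 1/26)] = -2.556
df = n₁ + n₂ − 2 = 40
p-value = P(T ≤ -2.556) ≈ 0.007
Since p ≈ 0.007 < α = 0.05, reject H0; the evidence is statistically significant.

t = -2.556, df = 40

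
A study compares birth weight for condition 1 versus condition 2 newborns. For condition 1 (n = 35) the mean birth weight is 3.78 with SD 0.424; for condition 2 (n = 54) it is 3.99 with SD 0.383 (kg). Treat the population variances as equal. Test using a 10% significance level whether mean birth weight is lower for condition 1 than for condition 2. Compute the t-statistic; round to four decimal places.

Let group 1 = condition 1, group 2 = condition 2. H0: μ_1 = μ_2; H1: μ_1 < μ_2 (two-sample pooled-variance t-test, left-tailed).
s_p² = [(35−1)·0.424² + (54−1)·0.383²]/(35+54−2) = 0.15962
t = (3.78 − 3.99)/√[0.15962·(1/35 + 1/54)] = -2.4222
df = n₁ + n₂ − 2 = 87
p-value = P(T ≤ -2.4222) ≈ 0.009
Since p ≈ 0.009 < α = 0.1, reject H0; the data support H1.

-2.4222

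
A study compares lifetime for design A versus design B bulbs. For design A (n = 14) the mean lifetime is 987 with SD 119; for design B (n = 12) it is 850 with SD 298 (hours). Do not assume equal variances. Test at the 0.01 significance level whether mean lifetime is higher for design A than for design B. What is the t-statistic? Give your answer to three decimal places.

1.494

Let group 1 = design A, group 2 = design B. H0: μ_1 = μ_2; H1: μ_1 > μ_2 (Welch's two-sample t-test, right-tailed).
t = (x̄_1 − x̄_2)/√(s_1²/n_1 + s_2²/n_2) = (987 − 850)/√(119²/14 + 298²/12) = 1.494
Welch–Satterthwaite df ≈ 13.99
p-value = P(T ≥ 1.494) ≈ 0.0787
Since p ≈ 0.0787 > α = 0.01, fail to reject H0; the evidence is not statistically significant.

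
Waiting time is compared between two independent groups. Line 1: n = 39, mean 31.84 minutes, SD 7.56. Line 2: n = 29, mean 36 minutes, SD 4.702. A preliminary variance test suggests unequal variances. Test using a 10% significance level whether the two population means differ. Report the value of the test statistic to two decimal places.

Let group 1 = line 1, group 2 = line 2. H0: μ_1 = μ_2; H1: μ_1 ≠ μ_2 (Welch's two-sample t-test, two-sided).
t = (x̄_1 − x̄_2)/√(s_1²/n_1 + s_2²/n_2) = (31.84 − 36)/√(7.56²/39 + 4.702²/29) = -2.79
Welch–Satterthwaite df ≈ 64.23
Two-sided p-value ≈ 0.007
Since p ≈ 0.007 < α = 0.1, reject H0; the evidence is statistically significant.

-2.79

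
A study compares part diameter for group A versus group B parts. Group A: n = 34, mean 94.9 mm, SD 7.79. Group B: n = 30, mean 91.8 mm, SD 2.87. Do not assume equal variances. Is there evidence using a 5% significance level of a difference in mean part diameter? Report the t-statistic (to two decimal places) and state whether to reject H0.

t = 2.16; reject H0

Let group 1 = group A, group 2 = group B. H0: μ_1 = μ_2; H1: μ_1 ≠ μ_2 (Welch's two-sample t-test, two-sided).
t = (x̄_1 − x̄_2)/√(s_1²/n_1 + s_2²/n_2) = (94.9 − 91.8)/√(7.79²/34 + 2.87²/30) = 2.16
Welch–Satterthwaite df ≈ 42.78
Two-sided p-value ≈ 0.036
Since p ≈ 0.036 < α = 0.05, reject H0; the data support H1.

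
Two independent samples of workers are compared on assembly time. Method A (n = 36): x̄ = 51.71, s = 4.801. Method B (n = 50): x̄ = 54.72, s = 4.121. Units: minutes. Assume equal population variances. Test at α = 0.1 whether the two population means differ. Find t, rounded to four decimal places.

Let group 1 = method A, group 2 = method B. H0: μ_1 = μ_2; H1: μ_1 ≠ μ_2 (two-sample pooled-variance t-test, two-sided).
s_p² = [(36−1)·4.801² + (50−1)·4.121²]/(36+50−2) = 19.5105
t = (51.71 − 54.72)/√[19.5105·(1/36 + 1/50)] = -3.1176
df = n₁ + n₂ − 2 = 84
Two-sided p-value ≈ 0.0025
Since p ≈ 0.0025 < α = 0.1, reject H0; the data support H1.

-3.1176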